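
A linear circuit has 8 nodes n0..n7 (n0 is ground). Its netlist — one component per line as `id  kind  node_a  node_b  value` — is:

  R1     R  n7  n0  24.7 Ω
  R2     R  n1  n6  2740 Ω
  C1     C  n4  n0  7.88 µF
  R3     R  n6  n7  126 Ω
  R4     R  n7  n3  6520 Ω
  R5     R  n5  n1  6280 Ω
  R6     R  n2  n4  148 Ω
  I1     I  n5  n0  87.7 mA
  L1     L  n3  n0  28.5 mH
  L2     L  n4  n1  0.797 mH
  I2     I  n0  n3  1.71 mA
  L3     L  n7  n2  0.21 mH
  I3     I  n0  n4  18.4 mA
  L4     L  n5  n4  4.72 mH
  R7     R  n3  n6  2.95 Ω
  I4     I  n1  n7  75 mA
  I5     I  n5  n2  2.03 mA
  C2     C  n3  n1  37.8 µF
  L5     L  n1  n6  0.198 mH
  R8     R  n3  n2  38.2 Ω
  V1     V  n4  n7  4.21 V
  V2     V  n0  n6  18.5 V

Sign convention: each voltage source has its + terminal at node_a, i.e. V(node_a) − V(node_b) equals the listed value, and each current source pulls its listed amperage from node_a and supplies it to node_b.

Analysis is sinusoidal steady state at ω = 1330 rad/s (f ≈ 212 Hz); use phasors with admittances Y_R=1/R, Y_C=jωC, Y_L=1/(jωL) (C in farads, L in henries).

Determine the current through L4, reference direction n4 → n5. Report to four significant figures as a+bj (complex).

0.08972+9.224e-05j A

Element admittances at ω=1330 rad/s:
  Y(R1) = 0.04049+0.000j S between n7,n0
  Y(R2) = 0.0003650+0.000j S between n1,n6
  Y(C1) = 0.000+0.01048j S between n4,n0
  Y(R3) = 0.007937+0.000j S between n6,n7
  Y(R4) = 0.0001534+0.000j S between n7,n3
  Y(R5) = 0.0001592+0.000j S between n5,n1
  Y(R6) = 0.006757+0.000j S between n2,n4
  I1: injects 0.0877 A into n0 (from n5)
  Y(L1) = 0.000-0.02638j S between n3,n0
  Y(L2) = 0.000-0.9434j S between n4,n1
  I2: injects 0.00171 A into n3 (from n0)
  Y(L3) = 0.000-3.580j S between n7,n2
  I3: injects 0.0184 A into n4 (from n0)
  Y(L4) = 0.000-0.1593j S between n5,n4
  Y(R7) = 0.3390+0.000j S between n3,n6
  I4: injects 0.075 A into n7 (from n1)
  I5: injects 0.00203 A into n2 (from n5)
  Y(C2) = 0.000+0.05027j S between n3,n1
  Y(L5) = 0.000-3.797j S between n1,n6
  Y(R8) = 0.02618+0.000j S between n3,n2
  V1: constraint V(n4)−V(n7) = 4.21
  V2: constraint V(n0)−V(n6) = 18.5
Assemble and solve the 9×9 MNA system:
  V(n1)=-18.51+0.2838j  V(n2)=-22.76+1.463j  V(n3)=-18.92-1.204j  V(n4)=-18.57+1.426j  V(n5)=-18.57+0.8631j  V(n6)=-18.50+0.000j  V(n7)=-22.78+1.426j
  i(V1)=-1.163+0.1395j  i(V2)=-0.9013+0.3623j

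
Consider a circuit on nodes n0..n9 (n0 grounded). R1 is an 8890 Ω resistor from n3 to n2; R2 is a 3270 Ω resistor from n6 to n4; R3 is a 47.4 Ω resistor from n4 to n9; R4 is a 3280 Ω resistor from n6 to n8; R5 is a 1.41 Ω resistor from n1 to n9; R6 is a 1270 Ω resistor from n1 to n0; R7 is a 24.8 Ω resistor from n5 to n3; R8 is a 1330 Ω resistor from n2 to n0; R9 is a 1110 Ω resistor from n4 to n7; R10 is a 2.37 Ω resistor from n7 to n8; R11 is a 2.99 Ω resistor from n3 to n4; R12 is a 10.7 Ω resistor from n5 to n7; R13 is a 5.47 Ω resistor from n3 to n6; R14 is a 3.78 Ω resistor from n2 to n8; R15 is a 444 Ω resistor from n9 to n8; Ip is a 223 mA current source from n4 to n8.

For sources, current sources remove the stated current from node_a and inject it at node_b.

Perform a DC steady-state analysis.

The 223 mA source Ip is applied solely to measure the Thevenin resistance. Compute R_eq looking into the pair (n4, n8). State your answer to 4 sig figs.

Apply KCL at each of the 9 non-ground nodes and solve the resulting linear system.
Node n1: branches {R5, R6} → V_1 = -3.453
Node n2: branches {R1, R8, R14} → V_2 = 3.616
Node n3: branches {R1, R7, R11, R13} → V_3 = -3.752
Node n4: branches {R2, R3, R9, R11, Ip} → V_4 = -4.342
Node n5: branches {R7, R12} → V_5 = 1.071
Node n6: branches {R2, R4, R13} → V_6 = -3.741
Node n7: branches {R9, R10, R12} → V_7 = 3.153
Node n8: branches {R4, R10, R14, R15, Ip} → V_8 = 3.629
Node n9: branches {R3, R5, R15} → V_9 = -3.457

R_eq = 35.75 Ω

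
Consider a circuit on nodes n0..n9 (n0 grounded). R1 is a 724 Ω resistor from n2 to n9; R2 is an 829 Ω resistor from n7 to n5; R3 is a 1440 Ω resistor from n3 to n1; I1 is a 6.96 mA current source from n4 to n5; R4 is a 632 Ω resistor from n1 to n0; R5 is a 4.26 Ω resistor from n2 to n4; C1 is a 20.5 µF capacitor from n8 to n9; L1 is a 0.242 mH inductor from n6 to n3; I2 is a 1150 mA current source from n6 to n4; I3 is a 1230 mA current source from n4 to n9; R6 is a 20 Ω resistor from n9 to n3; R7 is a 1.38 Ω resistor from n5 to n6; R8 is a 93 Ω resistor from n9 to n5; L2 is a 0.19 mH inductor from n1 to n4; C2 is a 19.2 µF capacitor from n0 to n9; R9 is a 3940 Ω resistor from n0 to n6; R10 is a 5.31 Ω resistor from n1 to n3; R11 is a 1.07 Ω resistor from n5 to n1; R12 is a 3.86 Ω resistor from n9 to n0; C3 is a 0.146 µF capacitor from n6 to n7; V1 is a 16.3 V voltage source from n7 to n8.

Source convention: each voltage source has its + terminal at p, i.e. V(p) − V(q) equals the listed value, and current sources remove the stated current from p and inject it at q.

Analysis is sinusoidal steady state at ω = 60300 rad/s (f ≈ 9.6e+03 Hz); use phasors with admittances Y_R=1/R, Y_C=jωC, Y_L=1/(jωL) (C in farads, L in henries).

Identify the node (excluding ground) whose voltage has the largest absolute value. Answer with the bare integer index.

Apply KCL at each of the 9 non-ground nodes and solve the resulting linear system.
Node n1: branches {R3, R4, L2, R10, R11} → V_1 = -20.96+4.680j
Node n2: branches {R1, R5} → V_2 = -20.77+3.989j
Node n3: branches {R3, L1, R6, R10} → V_3 = -16.89+5.498j
Node n4: branches {I1, R5, I2, I3, L2} → V_4 = -20.89+4.012j
Node n5: branches {R2, I1, R7, R8, R11} → V_5 = -21.75+4.529j
Node n6: branches {L1, I2, R7, R9, C3} → V_6 = -23.18+4.408j
Node n7: branches {R2, C3, V1} → V_7 = 16.03+0.03433j
Node n8: branches {C1, V1} → V_8 = -0.2746+0.03433j
Node n9: branches {R1, C1, I3, R6, R8, C2, R12} → V_9 = 0.0001747-0.03368j
Source currents: i(V1)=-0.08408-0.3397j

6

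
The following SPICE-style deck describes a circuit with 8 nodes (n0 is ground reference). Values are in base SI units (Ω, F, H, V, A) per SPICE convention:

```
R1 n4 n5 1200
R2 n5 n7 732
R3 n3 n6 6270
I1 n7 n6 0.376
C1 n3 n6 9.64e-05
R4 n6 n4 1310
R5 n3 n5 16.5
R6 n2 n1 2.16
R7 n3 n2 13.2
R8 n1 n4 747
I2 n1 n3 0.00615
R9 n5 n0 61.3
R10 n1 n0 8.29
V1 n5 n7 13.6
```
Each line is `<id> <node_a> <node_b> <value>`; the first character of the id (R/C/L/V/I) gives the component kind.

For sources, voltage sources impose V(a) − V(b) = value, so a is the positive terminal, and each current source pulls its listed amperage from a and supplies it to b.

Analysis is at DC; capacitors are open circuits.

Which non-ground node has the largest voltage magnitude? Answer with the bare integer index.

6

MNA unknowns: 7 node voltages V₁..V_7 plus 1 source current (V1)
R1: Y=0.0008333 on G[4,5]
R2: Y=0.001366 on G[5,7]
R3: Y=0.0001595 on G[3,6]
I1: z[7]−=0.376, z[6]+=0.376
C1: Y=0.000 on G[3,6]
R4: Y=0.0007634 on G[6,4]
R5: Y=0.06061 on G[3,5]
R6: Y=0.4630 on G[2,1]
R7: Y=0.07576 on G[3,2]
R8: Y=0.001339 on G[1,4]
I2: z[1]−=0.00615, z[3]+=0.00615
R9: Y=0.01631 on G[5,0]
R10: Y=0.1206 on G[1,0]
V1: row V5−V7=13.6, i_V1 at 5,7
solve → V1=0.5680, V2=0.3442, V3=-1.024, V4=133.7, V5=-4.200, V6=517.9, V7=-17.80
aux → i_V1=0.3574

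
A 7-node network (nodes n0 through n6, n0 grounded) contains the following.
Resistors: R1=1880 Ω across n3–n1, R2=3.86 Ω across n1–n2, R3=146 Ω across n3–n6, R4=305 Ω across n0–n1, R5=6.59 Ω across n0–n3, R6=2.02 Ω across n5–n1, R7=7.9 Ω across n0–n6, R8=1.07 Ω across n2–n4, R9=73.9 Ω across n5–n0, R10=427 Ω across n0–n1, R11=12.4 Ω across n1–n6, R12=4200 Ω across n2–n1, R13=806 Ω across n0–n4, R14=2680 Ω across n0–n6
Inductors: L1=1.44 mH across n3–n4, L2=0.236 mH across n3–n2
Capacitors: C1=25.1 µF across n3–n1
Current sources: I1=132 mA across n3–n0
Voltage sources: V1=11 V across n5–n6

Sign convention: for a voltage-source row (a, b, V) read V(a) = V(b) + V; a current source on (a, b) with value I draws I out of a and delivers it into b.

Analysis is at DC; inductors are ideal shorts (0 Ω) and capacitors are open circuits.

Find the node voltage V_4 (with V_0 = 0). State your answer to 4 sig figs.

Element admittances at DC:
  Y(R1) = 0.0005319 S between n3,n1
  Y(R2) = 0.2591 S between n1,n2
  L1: short n3↔n4 (DC inductor)
  Y(R3) = 0.006849 S between n3,n6
  Y(R4) = 0.003279 S between n0,n1
  Y(R5) = 0.1517 S between n0,n3
  Y(R6) = 0.4950 S between n5,n1
  Y(R7) = 0.1266 S between n0,n6
  Y(R8) = 0.9346 S between n2,n4
  Y(C1) = 0.000 S between n3,n1
  Y(R9) = 0.01353 S between n5,n0
  L2: short n3↔n2 (DC inductor)
  Y(R10) = 0.002342 S between n0,n1
  Y(R11) = 0.08065 S between n1,n6
  Y(R12) = 0.0002381 S between n2,n1
  Y(R13) = 0.001241 S between n0,n4
  Y(R14) = 0.0003731 S between n0,n6
  I1: injects 0.132 A into n0 (from n3)
  V1: constraint V(n5)−V(n6) = 11
Assemble and solve the 9×9 MNA system:
  V(n1)=4.065  V(n2)=2.129  V(n3)=2.129  V(n4)=2.129  V(n5)=6.520  V(n6)=-4.480
  i(L1)=0.002642  i(L2)=-0.5020  i(V1)=-1.303

2.129 V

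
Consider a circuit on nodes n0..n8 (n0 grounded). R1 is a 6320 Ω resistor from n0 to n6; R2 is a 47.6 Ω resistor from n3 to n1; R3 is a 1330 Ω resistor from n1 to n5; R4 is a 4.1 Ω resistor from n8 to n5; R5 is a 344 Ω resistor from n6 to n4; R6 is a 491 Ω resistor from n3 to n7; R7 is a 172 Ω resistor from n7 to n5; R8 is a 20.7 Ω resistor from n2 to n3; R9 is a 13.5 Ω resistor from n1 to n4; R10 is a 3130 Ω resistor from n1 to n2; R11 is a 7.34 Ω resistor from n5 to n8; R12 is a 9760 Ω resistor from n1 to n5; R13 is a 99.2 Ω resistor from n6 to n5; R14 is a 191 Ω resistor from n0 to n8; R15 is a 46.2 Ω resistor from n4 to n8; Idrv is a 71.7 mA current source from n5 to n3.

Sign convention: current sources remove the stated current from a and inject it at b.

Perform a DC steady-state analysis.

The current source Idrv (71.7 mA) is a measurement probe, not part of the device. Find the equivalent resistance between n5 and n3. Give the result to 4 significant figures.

R_eq = 88.16 Ω

Element admittances at DC:
  Y(R1) = 0.0001582 S between n0,n6
  Y(R2) = 0.02101 S between n3,n1
  Y(R3) = 0.0007519 S between n1,n5
  Y(R4) = 0.2439 S between n8,n5
  Y(R5) = 0.002907 S between n6,n4
  Y(R6) = 0.002037 S between n3,n7
  Y(R7) = 0.005814 S between n7,n5
  Y(R8) = 0.04831 S between n2,n3
  Y(R9) = 0.07407 S between n1,n4
  Y(R10) = 0.0003195 S between n1,n2
  Y(R11) = 0.1362 S between n5,n8
  Y(R12) = 0.0001025 S between n1,n5
  Y(R13) = 0.01008 S between n6,n5
  Y(R14) = 0.005236 S between n0,n8
  Y(R15) = 0.02165 S between n4,n8
  Idrv: injects 0.0717 A into n3 (from n5)
Assemble and solve the 8×8 MNA system:
  V(n1)=3.252  V(n2)=6.148  V(n3)=6.168  V(n4)=2.452  V(n5)=-0.1534  V(n6)=0.4247  V(n7)=1.486  V(n8)=-0.01284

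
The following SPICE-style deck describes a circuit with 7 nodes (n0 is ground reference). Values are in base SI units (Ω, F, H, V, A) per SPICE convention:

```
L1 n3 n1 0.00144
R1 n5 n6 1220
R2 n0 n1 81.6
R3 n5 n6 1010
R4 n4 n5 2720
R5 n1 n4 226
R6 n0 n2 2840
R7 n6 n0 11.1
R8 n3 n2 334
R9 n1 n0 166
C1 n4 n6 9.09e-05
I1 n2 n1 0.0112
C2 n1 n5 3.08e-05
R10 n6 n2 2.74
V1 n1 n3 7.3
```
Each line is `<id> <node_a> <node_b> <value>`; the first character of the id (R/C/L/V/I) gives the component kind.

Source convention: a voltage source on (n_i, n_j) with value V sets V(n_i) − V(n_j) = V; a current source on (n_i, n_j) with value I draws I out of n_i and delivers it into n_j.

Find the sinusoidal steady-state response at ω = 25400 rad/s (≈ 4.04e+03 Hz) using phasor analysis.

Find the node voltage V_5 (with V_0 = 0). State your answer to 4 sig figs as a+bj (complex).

MNA unknowns: 6 node voltages V₁..V_6 plus 1 source current (V1)
L1: Y=0.000-0.02734j on G[3,1]
R1: Y=0.0008197+0.000j on G[5,6]
R2: Y=0.01225+0.000j on G[0,1]
R3: Y=0.0009901+0.000j on G[5,6]
R4: Y=0.0003676+0.000j on G[4,5]
R5: Y=0.004425+0.000j on G[1,4]
R6: Y=0.0003521+0.000j on G[0,2]
R7: Y=0.09009+0.000j on G[6,0]
R8: Y=0.002994+0.000j on G[3,2]
R9: Y=0.006024+0.000j on G[1,0]
C1: Y=0.000+2.309j on G[4,6]
I1: z[2]−=0.0112, z[1]+=0.0112
C2: Y=0.000+0.7823j on G[1,5]
R10: Y=0.3650+0.000j on G[6,2]
V1: row V1−V3=7.3, i_V1 at 1,3
solve → V1=1.101-0.0007111j, V2=-0.3010+0.0001367j, V3=-6.199-0.0007111j, V4=-0.2222-0.002603j, V5=1.101+0.002971j, V6=-0.2222+0.0001437j
aux → i_V1=-0.01766+0.1996j

1.101+0.002971j V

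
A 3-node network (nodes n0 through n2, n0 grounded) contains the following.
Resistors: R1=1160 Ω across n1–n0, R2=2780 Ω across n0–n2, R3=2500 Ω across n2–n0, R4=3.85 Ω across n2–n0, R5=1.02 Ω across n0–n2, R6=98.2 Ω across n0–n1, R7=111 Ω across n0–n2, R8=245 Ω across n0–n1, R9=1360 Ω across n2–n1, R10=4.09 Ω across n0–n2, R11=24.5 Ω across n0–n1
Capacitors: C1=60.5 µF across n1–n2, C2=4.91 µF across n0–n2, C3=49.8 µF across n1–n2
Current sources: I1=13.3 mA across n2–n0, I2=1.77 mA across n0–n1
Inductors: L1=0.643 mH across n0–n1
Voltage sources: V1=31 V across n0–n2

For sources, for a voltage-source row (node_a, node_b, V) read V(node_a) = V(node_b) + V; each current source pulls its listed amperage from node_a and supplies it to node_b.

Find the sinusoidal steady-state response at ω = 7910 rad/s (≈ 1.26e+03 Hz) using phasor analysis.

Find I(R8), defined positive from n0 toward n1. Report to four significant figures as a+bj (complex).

0.1622+0.01348j A

MNA unknowns: 2 node voltages V₁..V_2 plus 1 source current (V1)
R1: Y=0.0008621+0.000j on G[1,0]
R2: Y=0.0003597+0.000j on G[0,2]
C1: Y=0.000+0.4786j on G[1,2]
R3: Y=0.0004000+0.000j on G[2,0]
R4: Y=0.2597+0.000j on G[2,0]
I1: z[2]−=0.0133, z[0]+=0.0133
L1: Y=0.000-0.1966j on G[0,1]
I2: z[0]−=0.00177, z[1]+=0.00177
R5: Y=0.9804+0.000j on G[0,2]
C2: Y=0.000+0.03884j on G[0,2]
R6: Y=0.01018+0.000j on G[0,1]
R7: Y=0.009009+0.000j on G[0,2]
R8: Y=0.004082+0.000j on G[0,1]
R9: Y=0.0007353+0.000j on G[2,1]
C3: Y=0.000+0.3939j on G[1,2]
R10: Y=0.2445+0.000j on G[0,2]
R11: Y=0.04082+0.000j on G[0,1]
V1: row V0−V2=31, i_V1 at 0,2
solve → V1=-39.74-3.302j, V2=-31.00+0.000j
aux → i_V1=-49.19+6.425j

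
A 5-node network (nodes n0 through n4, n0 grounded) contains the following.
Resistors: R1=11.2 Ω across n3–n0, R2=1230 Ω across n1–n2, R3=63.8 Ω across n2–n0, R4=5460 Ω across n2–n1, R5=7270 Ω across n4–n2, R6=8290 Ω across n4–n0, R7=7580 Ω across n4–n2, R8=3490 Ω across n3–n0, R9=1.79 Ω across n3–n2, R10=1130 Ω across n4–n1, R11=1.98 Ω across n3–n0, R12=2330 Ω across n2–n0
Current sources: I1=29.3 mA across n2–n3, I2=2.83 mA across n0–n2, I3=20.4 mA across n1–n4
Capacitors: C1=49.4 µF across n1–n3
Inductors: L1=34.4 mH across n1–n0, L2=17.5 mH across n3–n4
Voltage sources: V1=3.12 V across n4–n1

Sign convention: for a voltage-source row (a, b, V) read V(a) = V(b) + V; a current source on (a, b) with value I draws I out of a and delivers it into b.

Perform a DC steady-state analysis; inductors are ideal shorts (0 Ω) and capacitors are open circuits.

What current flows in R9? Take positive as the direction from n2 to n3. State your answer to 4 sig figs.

MNA unknowns: 4 node voltages V₁..V_4 plus 3 source currents (L1, L2, V1)
R1: Y=0.08929 on G[3,0]
I1: z[2]−=0.0293, z[3]+=0.0293
R2: Y=0.0008130 on G[1,2]
R3: Y=0.01567 on G[2,0]
C1: Y=0.000 on G[1,3]
R4: Y=0.0001832 on G[2,1]
I2: z[0]−=0.00283, z[2]+=0.00283
R5: Y=0.0001376 on G[4,2]
R6: Y=0.0001206 on G[4,0]
R7: Y=0.0001319 on G[4,2]
L1: row V1−V0=0, i_L1 at 1,0
R8: Y=0.0002865 on G[3,0]
R9: Y=0.5587 on G[3,2]
I3: z[1]−=0.0204, z[4]+=0.0204
L2: row V3−V4=0, i_L2 at 3,4
R10: Y=0.0008850 on G[4,1]
R11: Y=0.5051 on G[3,0]
R12: Y=0.0004292 on G[2,0]
V1: row V4−V1=3.12, i_V1 at 4,1
solve → V1=0.000, V2=2.981, V3=3.120, V4=3.120
aux → i_L1=-1.901, i_L2=-1.903, i_V1=-1.886

-0.07741 A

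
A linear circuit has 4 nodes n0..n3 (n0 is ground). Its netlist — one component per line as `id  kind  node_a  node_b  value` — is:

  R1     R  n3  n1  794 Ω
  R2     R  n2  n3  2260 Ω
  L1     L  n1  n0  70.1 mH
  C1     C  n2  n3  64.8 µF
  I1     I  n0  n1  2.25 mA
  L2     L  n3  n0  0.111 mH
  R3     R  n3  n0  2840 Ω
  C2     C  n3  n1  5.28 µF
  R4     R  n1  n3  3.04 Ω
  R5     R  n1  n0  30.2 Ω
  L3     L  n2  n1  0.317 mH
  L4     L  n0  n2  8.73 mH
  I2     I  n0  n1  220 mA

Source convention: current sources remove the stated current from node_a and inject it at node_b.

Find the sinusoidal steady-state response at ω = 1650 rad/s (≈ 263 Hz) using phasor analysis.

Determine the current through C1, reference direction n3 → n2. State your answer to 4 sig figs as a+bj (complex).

-0.007596-0.06507j A

Element admittances at ω=1650 rad/s:
  Y(R1) = 0.001259+0.000j S between n3,n1
  Y(R2) = 0.0004425+0.000j S between n2,n3
  Y(L1) = 0.000-0.008646j S between n1,n0
  Y(C1) = 0.000+0.1069j S between n2,n3
  I1: injects 0.00225 A into n1 (from n0)
  Y(L2) = 0.000-5.460j S between n3,n0
  Y(R3) = 0.0003521+0.000j S between n3,n0
  Y(C2) = 0.000+0.008712j S between n3,n1
  Y(R4) = 0.3289+0.000j S between n1,n3
  Y(R5) = 0.03311+0.000j S between n1,n0
  Y(L3) = 0.000-1.912j S between n2,n1
  Y(L4) = 0.000-0.06942j S between n0,n2
  I2: injects 0.22 A into n1 (from n0)
Assemble and solve the 3×3 MNA system:
  V(n1)=0.5876-0.03052j  V(n2)=0.5998-0.03342j  V(n3)=-0.008740+0.03762j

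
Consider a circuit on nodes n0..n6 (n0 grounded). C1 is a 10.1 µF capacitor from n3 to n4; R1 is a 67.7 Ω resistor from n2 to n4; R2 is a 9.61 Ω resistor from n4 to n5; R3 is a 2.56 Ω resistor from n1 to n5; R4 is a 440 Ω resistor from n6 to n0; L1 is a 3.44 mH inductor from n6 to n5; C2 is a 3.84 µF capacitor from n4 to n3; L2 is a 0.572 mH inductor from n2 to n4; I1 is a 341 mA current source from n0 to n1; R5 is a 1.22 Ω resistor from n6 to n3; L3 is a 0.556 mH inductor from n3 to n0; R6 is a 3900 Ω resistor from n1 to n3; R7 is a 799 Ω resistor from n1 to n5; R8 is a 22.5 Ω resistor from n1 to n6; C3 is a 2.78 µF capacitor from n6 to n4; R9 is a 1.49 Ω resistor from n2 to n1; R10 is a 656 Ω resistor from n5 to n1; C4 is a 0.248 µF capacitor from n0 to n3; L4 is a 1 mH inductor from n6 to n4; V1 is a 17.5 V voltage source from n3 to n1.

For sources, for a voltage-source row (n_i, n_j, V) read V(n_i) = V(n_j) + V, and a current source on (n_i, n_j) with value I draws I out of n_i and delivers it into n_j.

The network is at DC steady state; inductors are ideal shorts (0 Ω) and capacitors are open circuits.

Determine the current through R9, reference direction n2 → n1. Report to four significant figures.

5.000 A

MNA unknowns: 6 node voltages V₁..V_6 plus 5 source currents (L1, L2, L3, L4, V1)
C1: Y=0.000 on G[3,4]
R1: Y=0.01477 on G[2,4]
R2: Y=0.1041 on G[4,5]
R3: Y=0.3906 on G[1,5]
R4: Y=0.002273 on G[6,0]
L1: row V6−V5=0, i_L1 at 6,5
C2: Y=0.000 on G[4,3]
L2: row V2−V4=0, i_L2 at 2,4
I1: z[0]−=0.341, z[1]+=0.341
R5: Y=0.8197 on G[6,3]
L3: row V3−V0=0, i_L3 at 3,0
R6: Y=0.0002564 on G[1,3]
R7: Y=0.001252 on G[1,5]
R8: Y=0.04444 on G[1,6]
C3: Y=0.000 on G[6,4]
R9: Y=0.6711 on G[2,1]
R10: Y=0.001524 on G[5,1]
C4: Y=0.000 on G[0,3]
L4: row V6−V4=0, i_L4 at 6,4
V1: row V3−V1=17.5, i_V1 at 3,1
solve → V1=-17.50, V2=-10.05, V3=0.000, V4=-10.05, V5=-10.05, V6=-10.05
aux → i_L1=2.931, i_L2=-5.000, i_L3=0.3638, i_L4=5.000, i_V1=-8.607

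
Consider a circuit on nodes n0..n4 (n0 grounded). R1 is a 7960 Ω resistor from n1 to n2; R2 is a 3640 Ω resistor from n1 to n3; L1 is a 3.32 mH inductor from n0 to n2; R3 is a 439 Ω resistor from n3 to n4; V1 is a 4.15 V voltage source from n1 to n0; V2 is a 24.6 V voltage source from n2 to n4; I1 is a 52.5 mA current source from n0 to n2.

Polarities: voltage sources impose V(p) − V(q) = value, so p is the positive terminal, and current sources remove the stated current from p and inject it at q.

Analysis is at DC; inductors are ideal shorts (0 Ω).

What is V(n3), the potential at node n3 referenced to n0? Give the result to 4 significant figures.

MNA unknowns: 4 node voltages V₁..V_4 plus 3 source currents (L1, V1, V2)
R1: Y=0.0001256 on G[1,2]
R2: Y=0.0002747 on G[1,3]
L1: row V0−V2=0, i_L1 at 0,2
R3: Y=0.002278 on G[3,4]
V1: row V1−V0=4.15, i_V1 at 1,0
V2: row V2−V4=24.6, i_V2 at 2,4
I1: z[0]−=0.0525, z[2]+=0.0525
solve → V1=4.150, V2=0.000, V3=-21.51, V4=-24.60
aux → i_L1=-0.06007, i_V1=-0.007570, i_V2=-0.007048

-21.51 V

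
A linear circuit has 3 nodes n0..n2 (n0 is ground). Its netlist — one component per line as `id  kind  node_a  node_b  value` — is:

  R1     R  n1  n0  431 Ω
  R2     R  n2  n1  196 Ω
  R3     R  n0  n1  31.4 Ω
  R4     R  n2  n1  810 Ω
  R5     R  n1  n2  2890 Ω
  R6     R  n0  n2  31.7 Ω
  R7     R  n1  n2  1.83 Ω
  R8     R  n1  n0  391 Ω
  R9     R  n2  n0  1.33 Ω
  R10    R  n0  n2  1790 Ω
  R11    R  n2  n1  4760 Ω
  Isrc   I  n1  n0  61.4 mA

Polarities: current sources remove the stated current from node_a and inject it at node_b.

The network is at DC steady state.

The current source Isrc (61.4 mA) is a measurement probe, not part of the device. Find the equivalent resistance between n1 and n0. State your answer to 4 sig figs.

R_eq = 2.769 Ω

MNA unknowns: 2 node voltages V₁..V_2
R1: Y=0.002320 on G[1,0]
R2: Y=0.005102 on G[2,1]
R3: Y=0.03185 on G[0,1]
R4: Y=0.001235 on G[2,1]
R5: Y=0.0003460 on G[1,2]
R6: Y=0.03155 on G[0,2]
R7: Y=0.5464 on G[1,2]
R8: Y=0.002558 on G[1,0]
R9: Y=0.7519 on G[2,0]
R10: Y=0.0005587 on G[0,2]
R11: Y=0.0002101 on G[2,1]
Isrc: z[1]−=0.0614, z[0]+=0.0614
solve → V1=-0.1700, V2=-0.07035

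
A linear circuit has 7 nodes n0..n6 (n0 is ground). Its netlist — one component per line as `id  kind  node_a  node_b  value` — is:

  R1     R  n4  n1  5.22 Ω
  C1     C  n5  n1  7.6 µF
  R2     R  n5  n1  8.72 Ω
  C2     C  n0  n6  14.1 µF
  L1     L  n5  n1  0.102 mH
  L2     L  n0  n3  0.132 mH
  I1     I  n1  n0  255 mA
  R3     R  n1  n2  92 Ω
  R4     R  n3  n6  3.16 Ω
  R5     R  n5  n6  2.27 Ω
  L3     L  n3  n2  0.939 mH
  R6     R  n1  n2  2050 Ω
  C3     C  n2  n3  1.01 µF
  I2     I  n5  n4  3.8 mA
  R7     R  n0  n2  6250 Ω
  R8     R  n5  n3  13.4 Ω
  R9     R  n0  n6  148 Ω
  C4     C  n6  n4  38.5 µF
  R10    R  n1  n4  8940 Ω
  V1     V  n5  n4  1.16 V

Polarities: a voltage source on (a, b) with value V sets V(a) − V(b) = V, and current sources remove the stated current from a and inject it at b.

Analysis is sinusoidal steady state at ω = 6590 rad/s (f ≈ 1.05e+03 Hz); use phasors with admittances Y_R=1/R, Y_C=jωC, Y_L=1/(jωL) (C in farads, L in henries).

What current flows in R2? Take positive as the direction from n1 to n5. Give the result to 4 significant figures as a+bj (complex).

-0.007283-0.03583j A

Apply KCL at each of the 6 non-ground nodes and solve the resulting linear system.
Node n1: branches {R1, C1, R2, L1, I1, R3, R6, R10} → V_1 = -0.8558+0.09934j
Node n2: branches {R3, L3, R6, C3, R7} → V_2 = -0.08677-0.2892j
Node n3: branches {L2, R4, L3, C3, R8} → V_3 = -0.05799-0.2329j
Node n4: branches {R1, I2, C4, R10, V1} → V_4 = -1.952+0.4118j
Node n5: branches {C1, R2, L1, R5, I2, R8, V1} → V_5 = -0.7923+0.4118j
Node n6: branches {C2, R4, R5, R9, C4} → V_6 = -0.7033-0.1883j
Source currents: i(V1)=-0.3662-0.2570j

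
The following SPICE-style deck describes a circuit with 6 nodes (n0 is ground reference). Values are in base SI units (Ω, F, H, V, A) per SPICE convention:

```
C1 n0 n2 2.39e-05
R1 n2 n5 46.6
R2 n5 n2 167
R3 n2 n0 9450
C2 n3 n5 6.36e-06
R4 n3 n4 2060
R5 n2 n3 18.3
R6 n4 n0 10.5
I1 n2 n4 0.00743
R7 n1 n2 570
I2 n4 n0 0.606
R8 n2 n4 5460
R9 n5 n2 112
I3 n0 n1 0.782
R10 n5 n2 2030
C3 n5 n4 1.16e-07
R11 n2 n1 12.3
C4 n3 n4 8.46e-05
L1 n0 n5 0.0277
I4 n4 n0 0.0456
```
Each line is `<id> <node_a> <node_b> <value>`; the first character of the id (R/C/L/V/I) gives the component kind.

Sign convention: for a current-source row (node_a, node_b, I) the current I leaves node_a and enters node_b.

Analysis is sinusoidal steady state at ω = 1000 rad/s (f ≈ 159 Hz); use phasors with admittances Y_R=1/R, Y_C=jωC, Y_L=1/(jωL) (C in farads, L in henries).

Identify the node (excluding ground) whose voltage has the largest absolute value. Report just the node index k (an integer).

1

Element admittances at ω=1000 rad/s:
  Y(C1) = 0.000+0.02390j S between n0,n2
  Y(R1) = 0.02146+0.000j S between n2,n5
  Y(R2) = 0.005988+0.000j S between n5,n2
  Y(R3) = 0.0001058+0.000j S between n2,n0
  Y(C2) = 0.000+0.006360j S between n3,n5
  Y(R4) = 0.0004854+0.000j S between n3,n4
  Y(R5) = 0.05464+0.000j S between n2,n3
  Y(R6) = 0.09524+0.000j S between n4,n0
  I1: injects 0.00743 A into n4 (from n2)
  Y(R7) = 0.001754+0.000j S between n1,n2
  I2: injects 0.606 A into n0 (from n4)
  Y(R8) = 0.0001832+0.000j S between n2,n4
  Y(R9) = 0.008929+0.000j S between n5,n2
  I3: injects 0.782 A into n1 (from n0)
  Y(R10) = 0.0004926+0.000j S between n5,n2
  Y(C3) = 0.000+0.0001160j S between n5,n4
  Y(R11) = 0.08130+0.000j S between n2,n1
  Y(C4) = 0.000+0.08460j S between n3,n4
  Y(L1) = 0.000-0.03610j S between n0,n5
  I4: injects 0.0456 A into n0 (from n4)
Assemble and solve the 5×5 MNA system:
  V(n1)=20.53-5.058j  V(n2)=11.11-5.058j  V(n3)=0.09861-5.547j  V(n4)=-0.9836+0.9299j  V(n5)=9.794+2.826j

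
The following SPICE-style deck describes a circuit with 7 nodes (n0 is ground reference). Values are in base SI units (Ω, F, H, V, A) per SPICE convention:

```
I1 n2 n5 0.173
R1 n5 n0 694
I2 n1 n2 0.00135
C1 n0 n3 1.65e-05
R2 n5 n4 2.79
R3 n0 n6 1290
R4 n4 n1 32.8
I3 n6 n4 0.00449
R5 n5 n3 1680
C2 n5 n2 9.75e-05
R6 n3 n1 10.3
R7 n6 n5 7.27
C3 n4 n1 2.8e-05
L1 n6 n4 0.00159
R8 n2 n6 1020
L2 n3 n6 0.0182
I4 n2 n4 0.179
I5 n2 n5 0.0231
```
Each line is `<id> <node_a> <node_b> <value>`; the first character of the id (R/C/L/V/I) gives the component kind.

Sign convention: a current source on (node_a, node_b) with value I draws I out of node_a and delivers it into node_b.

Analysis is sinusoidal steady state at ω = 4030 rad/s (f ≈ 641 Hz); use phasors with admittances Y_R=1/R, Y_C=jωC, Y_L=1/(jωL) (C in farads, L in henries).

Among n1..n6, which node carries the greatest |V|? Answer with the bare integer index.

2

Element admittances at ω=4030 rad/s:
  I1: injects 0.173 A into n5 (from n2)
  Y(R1) = 0.001441+0.000j S between n5,n0
  I2: injects 0.00135 A into n2 (from n1)
  Y(C1) = 0.000+0.06649j S between n0,n3
  Y(R2) = 0.3584+0.000j S between n5,n4
  Y(R3) = 0.0007752+0.000j S between n0,n6
  Y(R4) = 0.03049+0.000j S between n4,n1
  I3: injects 0.00449 A into n4 (from n6)
  Y(R5) = 0.0005952+0.000j S between n5,n3
  Y(C2) = 0.000+0.3929j S between n5,n2
  Y(R6) = 0.09709+0.000j S between n3,n1
  Y(R7) = 0.1376+0.000j S between n6,n5
  Y(C3) = 0.000+0.1128j S between n4,n1
  Y(L1) = 0.000-0.1561j S between n6,n4
  Y(R8) = 0.0009804+0.000j S between n2,n6
  Y(L2) = 0.000-0.01363j S between n3,n6
  I4: injects 0.179 A into n4 (from n2)
  I5: injects 0.0231 A into n5 (from n2)
Assemble and solve the 6×6 MNA system:
  V(n1)=0.05413-0.01562j  V(n2)=-0.3374+0.8191j  V(n3)=0.006277-0.008213j  V(n4)=0.06158-0.06674j  V(n5)=-0.3347-0.1315j  V(n6)=-0.08244-0.2940j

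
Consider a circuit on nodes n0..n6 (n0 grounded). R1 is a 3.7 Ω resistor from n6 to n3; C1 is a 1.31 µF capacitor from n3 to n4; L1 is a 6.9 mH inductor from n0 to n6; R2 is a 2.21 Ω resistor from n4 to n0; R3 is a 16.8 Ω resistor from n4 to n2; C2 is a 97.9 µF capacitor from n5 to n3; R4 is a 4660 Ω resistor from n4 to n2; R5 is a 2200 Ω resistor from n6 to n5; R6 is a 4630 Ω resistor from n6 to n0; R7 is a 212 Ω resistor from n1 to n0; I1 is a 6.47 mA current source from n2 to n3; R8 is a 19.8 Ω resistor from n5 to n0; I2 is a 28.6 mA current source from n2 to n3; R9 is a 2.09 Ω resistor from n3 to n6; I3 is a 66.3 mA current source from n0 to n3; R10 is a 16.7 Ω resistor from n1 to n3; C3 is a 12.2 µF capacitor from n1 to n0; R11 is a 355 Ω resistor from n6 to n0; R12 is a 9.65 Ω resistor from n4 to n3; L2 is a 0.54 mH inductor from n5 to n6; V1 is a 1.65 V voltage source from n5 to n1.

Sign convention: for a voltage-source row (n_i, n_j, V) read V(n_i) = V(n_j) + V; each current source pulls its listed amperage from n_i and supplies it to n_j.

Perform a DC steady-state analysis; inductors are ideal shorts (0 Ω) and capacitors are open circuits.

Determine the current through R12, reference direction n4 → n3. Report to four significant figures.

Element admittances at DC:
  Y(R1) = 0.2703 S between n6,n3
  Y(C1) = 0.000 S between n3,n4
  L1: short n0↔n6 (DC inductor)
  Y(R2) = 0.4525 S between n4,n0
  Y(R3) = 0.05952 S between n4,n2
  Y(C2) = 0.000 S between n5,n3
  Y(R4) = 0.0002146 S between n4,n2
  Y(R5) = 0.0004545 S between n6,n5
  Y(R6) = 0.0002160 S between n6,n0
  Y(R7) = 0.004717 S between n1,n0
  I1: injects 0.00647 A into n3 (from n2)
  Y(R8) = 0.05051 S between n5,n0
  I2: injects 0.0286 A into n3 (from n2)
  Y(R9) = 0.4785 S between n3,n6
  I3: injects 0.0663 A into n3 (from n0)
  Y(R10) = 0.05988 S between n1,n3
  Y(C3) = 0.000 S between n1,n0
  Y(R11) = 0.002817 S between n6,n0
  Y(R12) = 0.1036 S between n4,n3
  L2: short n5↔n6 (DC inductor)
  V1: constraint V(n5)−V(n1) = 1.65
Assemble and solve the 9×9 MNA system:
  V(n1)=-1.650  V(n2)=-0.6509  V(n3)=-0.004443  V(n4)=-0.06389  V(n5)=0.000  V(n6)=0.000
  i(L1)=-0.1030  i(L2)=0.1063  i(V1)=-0.1063

-0.006160 A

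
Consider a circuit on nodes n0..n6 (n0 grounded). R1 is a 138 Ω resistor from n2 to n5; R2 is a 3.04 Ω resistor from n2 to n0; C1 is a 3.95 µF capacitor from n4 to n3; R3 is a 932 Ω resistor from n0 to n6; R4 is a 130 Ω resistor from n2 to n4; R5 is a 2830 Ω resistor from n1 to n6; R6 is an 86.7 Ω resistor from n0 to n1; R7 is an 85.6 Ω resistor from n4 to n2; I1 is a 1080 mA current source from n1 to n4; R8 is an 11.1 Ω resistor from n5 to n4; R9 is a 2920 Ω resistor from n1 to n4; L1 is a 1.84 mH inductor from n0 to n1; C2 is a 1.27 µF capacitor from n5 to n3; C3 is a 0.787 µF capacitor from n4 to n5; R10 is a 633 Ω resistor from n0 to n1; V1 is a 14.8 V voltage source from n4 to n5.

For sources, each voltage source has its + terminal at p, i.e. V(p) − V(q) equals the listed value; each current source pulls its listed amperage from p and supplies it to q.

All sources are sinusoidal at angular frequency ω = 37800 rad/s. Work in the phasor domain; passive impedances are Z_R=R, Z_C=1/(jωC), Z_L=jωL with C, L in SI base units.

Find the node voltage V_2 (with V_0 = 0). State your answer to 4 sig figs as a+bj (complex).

Apply KCL at each of the 6 non-ground nodes and solve the resulting linear system.
Node n1: branches {R5, R6, I1, R9, L1, R10} → V_1 = -36.95-38.73j
Node n2: branches {R1, R2, R4, R7} → V_2 = 3.196-0.03977j
Node n3: branches {C1, C2} → V_3 = 43.12-0.5312j
Node n4: branches {C1, R4, R7, I1, R8, R9, C3, V1} → V_4 = 46.72-0.5312j
Node n5: branches {R1, R8, C2, C3, V1} → V_5 = 31.92-0.5312j
Node n6: branches {R3, R5} → V_6 = -9.155-9.596j
Source currents: i(V1)=-1.125-0.9815j

3.196-0.03977j V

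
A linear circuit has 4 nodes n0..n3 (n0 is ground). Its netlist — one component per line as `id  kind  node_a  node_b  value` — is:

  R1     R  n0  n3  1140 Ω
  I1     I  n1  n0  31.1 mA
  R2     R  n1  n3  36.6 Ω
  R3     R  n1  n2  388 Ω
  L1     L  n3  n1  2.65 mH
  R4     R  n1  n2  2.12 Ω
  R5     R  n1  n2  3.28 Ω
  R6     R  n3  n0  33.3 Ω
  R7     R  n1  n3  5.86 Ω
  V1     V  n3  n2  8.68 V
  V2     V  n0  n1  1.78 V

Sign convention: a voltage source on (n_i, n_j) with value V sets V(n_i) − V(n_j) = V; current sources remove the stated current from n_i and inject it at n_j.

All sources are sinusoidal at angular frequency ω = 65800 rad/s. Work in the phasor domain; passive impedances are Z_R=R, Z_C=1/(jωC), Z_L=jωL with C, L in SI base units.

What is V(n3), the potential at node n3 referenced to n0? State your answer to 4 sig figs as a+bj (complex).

Apply KCL at each of the 3 non-ground nodes and solve the resulting linear system.
Node n1: branches {I1, R2, R3, L1, R4, R5, R7, V2} → V_1 = -1.780+0.000j
Node n2: branches {R3, R4, R5, V1} → V_2 = -3.696+0.03848j
Node n3: branches {R1, R2, L1, R6, R7, V1} → V_3 = 4.984+0.03848j
Source currents: i(V1)=-1.493+0.02998j, i(V2)=0.1851+0.001189j

4.984+0.03848j V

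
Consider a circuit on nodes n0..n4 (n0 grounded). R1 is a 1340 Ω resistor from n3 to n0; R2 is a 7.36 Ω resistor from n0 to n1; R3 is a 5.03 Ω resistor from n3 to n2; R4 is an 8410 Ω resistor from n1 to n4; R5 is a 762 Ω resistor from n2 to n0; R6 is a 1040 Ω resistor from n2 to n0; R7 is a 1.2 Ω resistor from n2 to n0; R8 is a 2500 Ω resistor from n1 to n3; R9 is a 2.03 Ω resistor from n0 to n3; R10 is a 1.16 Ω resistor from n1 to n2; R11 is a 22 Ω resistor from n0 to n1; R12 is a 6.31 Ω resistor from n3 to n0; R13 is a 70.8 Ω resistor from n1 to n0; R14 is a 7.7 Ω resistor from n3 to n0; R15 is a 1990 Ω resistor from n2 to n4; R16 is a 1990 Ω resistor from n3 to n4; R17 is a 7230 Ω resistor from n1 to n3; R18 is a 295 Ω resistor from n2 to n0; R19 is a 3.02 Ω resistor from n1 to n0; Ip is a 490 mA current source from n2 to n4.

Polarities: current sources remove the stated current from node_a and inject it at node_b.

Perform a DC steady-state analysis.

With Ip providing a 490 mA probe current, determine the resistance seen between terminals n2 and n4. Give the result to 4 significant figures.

Element admittances at DC:
  Y(R1) = 0.0007463 S between n3,n0
  Y(R2) = 0.1359 S between n0,n1
  Y(R3) = 0.1988 S between n3,n2
  Y(R4) = 0.0001189 S between n1,n4
  Y(R5) = 0.001312 S between n2,n0
  Y(R6) = 0.0009615 S between n2,n0
  Y(R7) = 0.8333 S between n2,n0
  Y(R8) = 0.0004000 S between n1,n3
  Y(R9) = 0.4926 S between n0,n3
  Y(R10) = 0.8621 S between n1,n2
  Y(R11) = 0.04545 S between n0,n1
  Y(R12) = 0.1585 S between n3,n0
  Y(R13) = 0.01412 S between n1,n0
  Y(R14) = 0.1299 S between n3,n0
  Y(R15) = 0.0005025 S between n2,n4
  Y(R16) = 0.0005025 S between n3,n4
  Y(R17) = 0.0001383 S between n1,n3
  Y(R18) = 0.003390 S between n2,n0
  Y(R19) = 0.3311 S between n1,n0
  Ip: injects 0.49 A into n4 (from n2)
Assemble and solve the 4×4 MNA system:
  V(n1)=-0.05359  V(n2)=-0.1466  V(n3)=0.1935  V(n4)=436.0

R_eq = 890.1 Ω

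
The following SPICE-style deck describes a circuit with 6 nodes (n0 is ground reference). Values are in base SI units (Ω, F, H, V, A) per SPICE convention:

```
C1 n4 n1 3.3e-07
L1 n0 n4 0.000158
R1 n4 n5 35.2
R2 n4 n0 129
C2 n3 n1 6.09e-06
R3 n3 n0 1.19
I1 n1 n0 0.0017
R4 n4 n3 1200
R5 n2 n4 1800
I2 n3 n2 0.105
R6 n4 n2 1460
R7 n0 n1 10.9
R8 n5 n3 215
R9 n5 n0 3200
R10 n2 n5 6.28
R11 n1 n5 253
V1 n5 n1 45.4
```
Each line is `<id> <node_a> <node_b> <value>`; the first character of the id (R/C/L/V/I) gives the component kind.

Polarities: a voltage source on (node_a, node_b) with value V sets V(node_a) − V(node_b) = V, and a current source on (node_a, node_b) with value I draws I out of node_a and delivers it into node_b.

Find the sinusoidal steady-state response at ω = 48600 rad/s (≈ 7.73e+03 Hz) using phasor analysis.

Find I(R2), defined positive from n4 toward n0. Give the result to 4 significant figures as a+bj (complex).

0.01946+0.07656j A

Element admittances at ω=48600 rad/s:
  Y(C1) = 0.000+0.01604j S between n4,n1
  Y(L1) = 0.000-0.1302j S between n0,n4
  Y(R1) = 0.02841+0.000j S between n4,n5
  Y(R2) = 0.007752+0.000j S between n4,n0
  Y(C2) = 0.000+0.2960j S between n3,n1
  Y(R3) = 0.8403+0.000j S between n3,n0
  I1: injects 0.0017 A into n0 (from n1)
  Y(R4) = 0.0008333+0.000j S between n4,n3
  Y(R5) = 0.0005556+0.000j S between n2,n4
  I2: injects 0.105 A into n2 (from n3)
  Y(R6) = 0.0006849+0.000j S between n4,n2
  Y(R7) = 0.09174+0.000j S between n0,n1
  Y(R8) = 0.004651+0.000j S between n5,n3
  Y(R9) = 0.0003125+0.000j S between n5,n0
  Y(R10) = 0.1592+0.000j S between n2,n5
  Y(R11) = 0.003953+0.000j S between n1,n5
  V1: constraint V(n5)−V(n1) = 45.4
Assemble and solve the 6×6 MNA system:
  V(n1)=-1.887+4.090j  V(n2)=43.85+4.135j  V(n3)=-1.366-0.1500j  V(n4)=2.511+9.877j  V(n5)=43.51+4.090j
  i(V1)=-1.513+0.1505j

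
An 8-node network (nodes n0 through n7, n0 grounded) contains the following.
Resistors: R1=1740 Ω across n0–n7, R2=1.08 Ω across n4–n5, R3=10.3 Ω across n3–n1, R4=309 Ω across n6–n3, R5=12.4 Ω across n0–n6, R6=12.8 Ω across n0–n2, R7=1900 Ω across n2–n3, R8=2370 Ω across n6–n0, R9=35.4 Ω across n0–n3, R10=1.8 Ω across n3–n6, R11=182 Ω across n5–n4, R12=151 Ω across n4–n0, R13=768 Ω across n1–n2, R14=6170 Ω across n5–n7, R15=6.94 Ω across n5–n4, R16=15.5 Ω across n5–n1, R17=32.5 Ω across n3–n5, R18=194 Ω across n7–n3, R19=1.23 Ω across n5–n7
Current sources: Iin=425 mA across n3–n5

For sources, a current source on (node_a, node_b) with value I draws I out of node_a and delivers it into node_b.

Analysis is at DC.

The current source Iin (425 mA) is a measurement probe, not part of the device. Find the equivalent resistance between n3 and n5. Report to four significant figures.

R_eq = 12.28 Ω

Element admittances at DC:
  Y(R1) = 0.0005747 S between n0,n7
  Y(R2) = 0.9259 S between n4,n5
  Y(R3) = 0.09709 S between n3,n1
  Y(R4) = 0.003236 S between n6,n3
  Y(R5) = 0.08065 S between n0,n6
  Y(R6) = 0.07812 S between n0,n2
  Y(R7) = 0.0005263 S between n2,n3
  Y(R8) = 0.0004219 S between n6,n0
  Y(R9) = 0.02825 S between n0,n3
  Y(R10) = 0.5556 S between n3,n6
  Y(R11) = 0.005495 S between n5,n4
  Y(R12) = 0.006623 S between n4,n0
  Y(R13) = 0.001302 S between n1,n2
  Y(R14) = 0.0001621 S between n5,n7
  Y(R15) = 0.1441 S between n5,n4
  Y(R16) = 0.06452 S between n5,n1
  Y(R17) = 0.03077 S between n3,n5
  Y(R18) = 0.005155 S between n7,n3
  Y(R19) = 0.8130 S between n5,n7
  Iin: injects 0.425 A into n5 (from n3)
Assemble and solve the 7×7 MNA system:
  V(n1)=1.699  V(n2)=0.02524  V(n3)=-0.3700  V(n4)=4.818  V(n5)=4.847  V(n6)=-0.3231  V(n7)=4.811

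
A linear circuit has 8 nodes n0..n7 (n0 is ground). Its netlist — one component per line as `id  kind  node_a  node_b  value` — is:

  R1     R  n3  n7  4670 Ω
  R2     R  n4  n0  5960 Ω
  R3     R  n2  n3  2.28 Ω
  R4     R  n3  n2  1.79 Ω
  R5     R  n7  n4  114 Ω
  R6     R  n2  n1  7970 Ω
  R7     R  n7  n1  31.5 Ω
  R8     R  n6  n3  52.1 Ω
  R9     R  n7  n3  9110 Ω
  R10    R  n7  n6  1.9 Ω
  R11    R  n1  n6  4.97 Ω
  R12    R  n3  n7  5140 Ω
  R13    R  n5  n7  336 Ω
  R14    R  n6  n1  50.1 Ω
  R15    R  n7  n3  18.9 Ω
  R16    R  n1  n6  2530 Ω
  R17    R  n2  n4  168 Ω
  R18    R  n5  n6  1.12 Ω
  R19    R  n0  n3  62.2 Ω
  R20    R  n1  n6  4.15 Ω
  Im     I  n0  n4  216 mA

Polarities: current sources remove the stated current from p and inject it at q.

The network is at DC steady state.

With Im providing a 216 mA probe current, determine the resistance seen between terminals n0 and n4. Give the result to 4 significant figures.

R_eq = 132.0 Ω

Element admittances at DC:
  Y(R1) = 0.0002141 S between n3,n7
  Y(R2) = 0.0001678 S between n4,n0
  Y(R3) = 0.4386 S between n2,n3
  Y(R4) = 0.5587 S between n3,n2
  Y(R5) = 0.008772 S between n7,n4
  Y(R6) = 0.0001255 S between n2,n1
  Y(R7) = 0.03175 S between n7,n1
  Y(R8) = 0.01919 S between n6,n3
  Y(R9) = 0.0001098 S between n7,n3
  Y(R10) = 0.5263 S between n7,n6
  Y(R11) = 0.2012 S between n1,n6
  Y(R12) = 0.0001946 S between n3,n7
  Y(R13) = 0.002976 S between n5,n7
  Y(R14) = 0.01996 S between n6,n1
  Y(R15) = 0.05291 S between n7,n3
  Y(R16) = 0.0003953 S between n1,n6
  Y(R17) = 0.005952 S between n2,n4
  Y(R18) = 0.8929 S between n5,n6
  Y(R19) = 0.01608 S between n0,n3
  Y(R20) = 0.2410 S between n1,n6
  Im: injects 0.216 A into n4 (from n0)
Assemble and solve the 7×7 MNA system:
  V(n1)=14.75  V(n2)=13.23  V(n3)=13.14  V(n4)=28.51  V(n5)=14.75  V(n6)=14.75  V(n7)=14.81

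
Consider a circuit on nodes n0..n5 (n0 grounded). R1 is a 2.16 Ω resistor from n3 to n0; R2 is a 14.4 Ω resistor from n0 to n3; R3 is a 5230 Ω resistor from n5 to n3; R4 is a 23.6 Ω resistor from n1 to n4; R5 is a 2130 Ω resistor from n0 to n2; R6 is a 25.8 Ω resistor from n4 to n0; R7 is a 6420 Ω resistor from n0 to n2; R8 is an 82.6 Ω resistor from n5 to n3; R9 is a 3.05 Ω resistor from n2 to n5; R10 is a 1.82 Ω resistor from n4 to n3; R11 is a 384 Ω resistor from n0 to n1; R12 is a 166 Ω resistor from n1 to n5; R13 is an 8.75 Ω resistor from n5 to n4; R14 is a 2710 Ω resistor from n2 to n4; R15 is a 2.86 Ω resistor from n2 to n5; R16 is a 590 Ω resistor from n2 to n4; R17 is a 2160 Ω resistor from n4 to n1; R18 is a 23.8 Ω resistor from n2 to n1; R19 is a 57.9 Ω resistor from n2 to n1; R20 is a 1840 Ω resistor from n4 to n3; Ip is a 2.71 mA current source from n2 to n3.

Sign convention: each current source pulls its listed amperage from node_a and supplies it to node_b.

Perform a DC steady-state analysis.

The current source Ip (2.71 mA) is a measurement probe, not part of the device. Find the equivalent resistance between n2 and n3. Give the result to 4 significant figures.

R_eq = 8.758 Ω

MNA unknowns: 5 node voltages V₁..V_5
R1: Y=0.4630 on G[3,0]
R2: Y=0.06944 on G[0,3]
R3: Y=0.0001912 on G[5,3]
R4: Y=0.04237 on G[1,4]
R5: Y=0.0004695 on G[0,2]
R6: Y=0.03876 on G[4,0]
R7: Y=0.0001558 on G[0,2]
R8: Y=0.01211 on G[5,3]
R9: Y=0.3279 on G[2,5]
R10: Y=0.5495 on G[4,3]
R11: Y=0.002604 on G[0,1]
R12: Y=0.006024 on G[1,5]
R13: Y=0.1143 on G[5,4]
R14: Y=0.0003690 on G[2,4]
R15: Y=0.3497 on G[2,5]
R16: Y=0.001695 on G[2,4]
R17: Y=0.0004630 on G[4,1]
R18: Y=0.04202 on G[2,1]
R19: Y=0.01727 on G[2,1]
R20: Y=0.0005435 on G[4,3]
Ip: z[2]−=0.00271, z[3]+=0.00271
solve → V1=-0.01505, V2=-0.02336, V3=0.0003729, V4=-0.003734, V5=-0.02017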